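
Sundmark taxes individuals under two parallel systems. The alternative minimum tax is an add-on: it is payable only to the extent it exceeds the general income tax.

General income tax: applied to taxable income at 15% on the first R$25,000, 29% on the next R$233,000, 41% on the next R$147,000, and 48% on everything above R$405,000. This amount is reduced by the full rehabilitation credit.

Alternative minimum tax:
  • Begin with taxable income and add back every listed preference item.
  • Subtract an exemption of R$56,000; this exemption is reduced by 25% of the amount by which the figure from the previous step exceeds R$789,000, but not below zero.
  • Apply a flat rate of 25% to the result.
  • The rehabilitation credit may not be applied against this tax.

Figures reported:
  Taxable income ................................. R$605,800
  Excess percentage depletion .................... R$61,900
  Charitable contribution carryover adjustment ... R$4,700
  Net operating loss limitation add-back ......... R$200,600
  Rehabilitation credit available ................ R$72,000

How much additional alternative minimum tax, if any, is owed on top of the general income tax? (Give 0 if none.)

R$53,526

General income tax:
  R$25,000 × 15% = R$3,750
  R$233,000 × 29% = R$67,570
  R$147,000 × 41% = R$60,270
  R$200,800 × 48% = R$96,384
  → R$227,974
  Less rehabilitation credit R$72,000 → R$155,974

Alternative minimum tax:
  Adjusted income: R$605,800 + R$61,900 + R$4,700 + R$200,600 = R$873,000
  Exemption: R$56,000 − 25% × (R$873,000 − R$789,000) = R$56,000 − R$21,000 = R$35,000
  Base: R$873,000 − R$35,000 = R$838,000
  R$838,000 × 25% = R$209,500

Excess of alternative minimum tax over general income tax: R$209,500 − R$155,974 = R$53,526.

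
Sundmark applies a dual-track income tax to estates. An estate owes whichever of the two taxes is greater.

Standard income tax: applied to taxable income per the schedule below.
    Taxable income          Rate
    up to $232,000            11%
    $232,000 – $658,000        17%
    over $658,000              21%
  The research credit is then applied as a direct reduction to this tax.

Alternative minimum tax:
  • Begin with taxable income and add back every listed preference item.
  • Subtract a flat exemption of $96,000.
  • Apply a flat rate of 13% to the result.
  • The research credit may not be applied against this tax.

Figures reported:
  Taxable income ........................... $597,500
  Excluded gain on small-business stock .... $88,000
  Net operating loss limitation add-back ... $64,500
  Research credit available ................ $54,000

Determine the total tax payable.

$85,020

Alternative minimum tax:
  Adjusted income: $597,500 + $88,000 + $64,500 = $750,000
  Less exemption $96,000 → base $654,000
  $654,000 × 13% = $85,020

Standard income tax:
  $232,000 × 11% = $25,520
  $365,500 × 17% = $62,135
  → $87,655
  Less research credit $54,000 → $33,655

$85,020 > $33,655, so the alternative minimum tax is the binding amount.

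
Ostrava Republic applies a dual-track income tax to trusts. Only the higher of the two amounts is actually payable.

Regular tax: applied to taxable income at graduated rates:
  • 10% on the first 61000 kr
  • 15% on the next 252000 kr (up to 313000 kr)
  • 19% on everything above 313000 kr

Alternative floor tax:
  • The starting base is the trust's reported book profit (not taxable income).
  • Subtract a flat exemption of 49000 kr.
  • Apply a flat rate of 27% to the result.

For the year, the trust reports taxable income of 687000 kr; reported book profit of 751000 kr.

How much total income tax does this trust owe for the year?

Regular tax:
  61000 kr × 10% = 6100 kr
  252000 kr × 15% = 37800 kr
  374000 kr × 19% = 71060 kr
  → 114960 kr

Alternative floor tax:
  Base (reported book profit): 751000 kr
  Less exemption 49000 kr → base 702000 kr
  702000 kr × 27% = 189540 kr

189540 kr > 114960 kr, so the alternative floor tax is the binding amount.

189540 kr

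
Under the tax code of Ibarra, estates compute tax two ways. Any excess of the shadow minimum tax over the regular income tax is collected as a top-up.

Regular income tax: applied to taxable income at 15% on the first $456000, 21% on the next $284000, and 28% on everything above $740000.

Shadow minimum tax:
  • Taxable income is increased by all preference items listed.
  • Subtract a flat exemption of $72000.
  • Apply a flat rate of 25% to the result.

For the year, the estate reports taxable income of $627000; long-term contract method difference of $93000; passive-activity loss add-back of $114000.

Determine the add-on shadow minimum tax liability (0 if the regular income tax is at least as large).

Regular income tax:
  $456000 × 15% = $68400
  $171000 × 21% = $35910
  → $104310

Shadow minimum tax:
  Adjusted income: $627000 + $93000 + $114000 = $834000
  Less exemption $72000 → base $762000
  $762000 × 25% = $190500

Excess of shadow minimum tax over regular income tax: $190500 − $104310 = $86190.

$86190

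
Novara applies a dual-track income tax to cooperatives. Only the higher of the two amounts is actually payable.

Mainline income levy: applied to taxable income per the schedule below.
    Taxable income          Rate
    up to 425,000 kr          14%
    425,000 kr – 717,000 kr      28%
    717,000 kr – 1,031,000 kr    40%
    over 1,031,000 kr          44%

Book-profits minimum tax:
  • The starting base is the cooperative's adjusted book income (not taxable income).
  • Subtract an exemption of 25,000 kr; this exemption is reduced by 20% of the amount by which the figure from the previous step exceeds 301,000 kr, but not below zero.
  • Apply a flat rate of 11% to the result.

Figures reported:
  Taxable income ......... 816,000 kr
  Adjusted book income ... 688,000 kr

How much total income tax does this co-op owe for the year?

180,860 kr

Book-profits minimum tax:
  Base (adjusted book income): 688,000 kr
  Exemption: 20% × (688,000 kr − 301,000 kr) = 77,400 kr ≥ 25,000 kr, so the exemption is fully phased out
  Base: 688,000 kr − 0 kr = 688,000 kr
  688,000 kr × 11% = 75,680 kr

Mainline income levy:
  425,000 kr × 14% = 59,500 kr
  292,000 kr × 28% = 81,760 kr
  99,000 kr × 40% = 39,600 kr
  → 180,860 kr

180,860 kr > 75,680 kr, so the mainline income levy governs.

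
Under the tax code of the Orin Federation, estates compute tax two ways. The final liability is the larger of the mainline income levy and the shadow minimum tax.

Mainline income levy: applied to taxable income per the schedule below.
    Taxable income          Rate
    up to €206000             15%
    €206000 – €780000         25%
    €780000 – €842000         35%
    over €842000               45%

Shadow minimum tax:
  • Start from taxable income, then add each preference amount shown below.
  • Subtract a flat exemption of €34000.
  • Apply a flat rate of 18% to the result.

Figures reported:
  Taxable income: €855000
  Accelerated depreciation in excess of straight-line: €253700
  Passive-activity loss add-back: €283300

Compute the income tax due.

Mainline income levy:
  €206000 × 15% = €30900
  €574000 × 25% = €143500
  €62000 × 35% = €21700
  €13000 × 45% = €5850
  → €201950

Shadow minimum tax:
  Adjusted income: €855000 + €253700 + €283300 = €1392000
  Less exemption €34000 → base €1358000
  €1358000 × 18% = €244440

€244440 > €201950, so the shadow minimum tax is the binding amount.

€244440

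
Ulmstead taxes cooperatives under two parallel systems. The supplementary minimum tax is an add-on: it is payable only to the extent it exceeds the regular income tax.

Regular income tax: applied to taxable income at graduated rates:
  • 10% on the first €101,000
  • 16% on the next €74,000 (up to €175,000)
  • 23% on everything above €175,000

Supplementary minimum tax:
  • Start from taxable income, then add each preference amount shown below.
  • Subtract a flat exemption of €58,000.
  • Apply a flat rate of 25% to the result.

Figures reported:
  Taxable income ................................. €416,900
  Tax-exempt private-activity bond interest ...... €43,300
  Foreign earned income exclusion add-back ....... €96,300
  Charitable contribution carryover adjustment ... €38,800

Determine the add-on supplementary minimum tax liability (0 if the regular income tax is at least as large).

Supplementary minimum tax:
  Adjusted income: €416,900 + €43,300 + €96,300 + €38,800 = €595,300
  Less exemption €58,000 → base €537,300
  €537,300 × 25% = €134,325

Regular income tax:
  €101,000 × 10% = €10,100
  €74,000 × 16% = €11,840
  €241,900 × 23% = €55,637
  → €77,577

Excess of supplementary minimum tax over regular income tax: €134,325 − €77,577 = €56,748.

€56,748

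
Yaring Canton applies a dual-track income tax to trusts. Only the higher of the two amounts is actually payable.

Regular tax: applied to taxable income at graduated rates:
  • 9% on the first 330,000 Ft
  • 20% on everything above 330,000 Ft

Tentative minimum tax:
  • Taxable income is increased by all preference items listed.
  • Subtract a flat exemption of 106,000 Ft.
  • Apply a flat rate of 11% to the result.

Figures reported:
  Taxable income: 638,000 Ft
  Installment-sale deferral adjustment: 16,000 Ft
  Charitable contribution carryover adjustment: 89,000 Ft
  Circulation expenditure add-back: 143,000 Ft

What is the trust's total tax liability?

Regular tax:
  330,000 Ft × 9% = 29,700 Ft
  308,000 Ft × 20% = 61,600 Ft
  → 91,300 Ft

Tentative minimum tax:
  Adjusted income: 638,000 Ft + 16,000 Ft + 89,000 Ft + 143,000 Ft = 886,000 Ft
  Less exemption 106,000 Ft → base 780,000 Ft
  780,000 Ft × 11% = 85,800 Ft

91,300 Ft > 85,800 Ft, so the regular tax governs.

91,300 Ft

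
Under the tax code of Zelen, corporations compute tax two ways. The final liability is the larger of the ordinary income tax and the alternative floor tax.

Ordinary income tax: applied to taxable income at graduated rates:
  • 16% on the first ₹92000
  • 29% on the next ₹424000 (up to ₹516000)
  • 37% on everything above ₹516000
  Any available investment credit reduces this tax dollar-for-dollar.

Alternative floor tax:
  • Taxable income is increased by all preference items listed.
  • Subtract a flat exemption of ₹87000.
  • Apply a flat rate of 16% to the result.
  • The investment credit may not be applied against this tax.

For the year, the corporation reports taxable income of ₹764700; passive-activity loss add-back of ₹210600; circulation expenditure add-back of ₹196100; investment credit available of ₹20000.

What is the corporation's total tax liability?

Alternative floor tax:
  Adjusted income: ₹764700 + ₹210600 + ₹196100 = ₹1171400
  Less exemption ₹87000 → base ₹1084400
  ₹1084400 × 16% = ₹173504

Ordinary income tax:
  ₹92000 × 16% = ₹14720
  ₹424000 × 29% = ₹122960
  ₹248700 × 37% = ₹92019
  → ₹229699
  Less investment credit ₹20000 → ₹209699

₹209699 > ₹173504, so the ordinary income tax governs.

₹209699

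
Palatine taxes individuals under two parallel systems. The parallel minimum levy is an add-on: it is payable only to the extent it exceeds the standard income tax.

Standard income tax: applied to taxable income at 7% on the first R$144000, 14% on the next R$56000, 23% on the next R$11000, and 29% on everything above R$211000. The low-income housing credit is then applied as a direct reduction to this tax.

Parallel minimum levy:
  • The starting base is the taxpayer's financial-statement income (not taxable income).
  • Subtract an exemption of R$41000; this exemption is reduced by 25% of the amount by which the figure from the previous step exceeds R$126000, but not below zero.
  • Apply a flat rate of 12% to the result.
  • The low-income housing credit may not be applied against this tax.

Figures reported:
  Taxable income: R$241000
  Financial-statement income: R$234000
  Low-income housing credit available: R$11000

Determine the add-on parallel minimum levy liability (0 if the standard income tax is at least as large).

R$8250

Parallel minimum levy:
  Base (financial-statement income): R$234000
  Exemption: R$41000 − 25% × (R$234000 − R$126000) = R$41000 − R$27000 = R$14000
  Base: R$234000 − R$14000 = R$220000
  R$220000 × 12% = R$26400

Standard income tax:
  R$144000 × 7% = R$10080
  R$56000 × 14% = R$7840
  R$11000 × 23% = R$2530
  R$30000 × 29% = R$8700
  → R$29150
  Less low-income housing credit R$11000 → R$18150

Excess of parallel minimum levy over standard income tax: R$26400 − R$18150 = R$8250.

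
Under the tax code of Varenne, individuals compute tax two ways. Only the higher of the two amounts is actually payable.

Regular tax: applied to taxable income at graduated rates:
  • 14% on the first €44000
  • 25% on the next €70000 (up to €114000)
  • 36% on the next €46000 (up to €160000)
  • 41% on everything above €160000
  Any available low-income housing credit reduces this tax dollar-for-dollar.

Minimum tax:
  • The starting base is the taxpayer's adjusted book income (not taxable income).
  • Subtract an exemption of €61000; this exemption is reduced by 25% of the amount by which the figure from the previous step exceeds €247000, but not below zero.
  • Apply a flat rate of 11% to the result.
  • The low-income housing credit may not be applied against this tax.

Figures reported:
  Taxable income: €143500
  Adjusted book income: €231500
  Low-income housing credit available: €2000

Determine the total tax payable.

Regular tax:
  €44000 × 14% = €6160
  €70000 × 25% = €17500
  €29500 × 36% = €10620
  → €34280
  Less low-income housing credit €2000 → €32280

Minimum tax:
  Base (adjusted book income): €231500
  Exemption: €231500 ≤ €247000, so full €61000 applies
  Base: €231500 − €61000 = €170500
  €170500 × 11% = €18755

€32280 > €18755, so the regular tax governs.

€32280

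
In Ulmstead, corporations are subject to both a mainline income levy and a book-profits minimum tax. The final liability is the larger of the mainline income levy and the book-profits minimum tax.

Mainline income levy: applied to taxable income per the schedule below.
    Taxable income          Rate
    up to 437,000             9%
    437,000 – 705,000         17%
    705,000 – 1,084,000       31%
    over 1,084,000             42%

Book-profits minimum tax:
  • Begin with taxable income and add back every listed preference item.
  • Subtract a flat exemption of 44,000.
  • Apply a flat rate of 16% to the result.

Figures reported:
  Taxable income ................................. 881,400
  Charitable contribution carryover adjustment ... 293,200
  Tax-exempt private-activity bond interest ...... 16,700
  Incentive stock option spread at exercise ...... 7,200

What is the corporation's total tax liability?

Book-profits minimum tax:
  Adjusted income: 881,400 + 293,200 + 16,700 + 7,200 = 1,198,500
  Less exemption 44,000 → base 1,154,500
  1,154,500 × 16% = 184,720

Mainline income levy:
  437,000 × 9% = 39,330
  268,000 × 17% = 45,560
  176,400 × 31% = 54,684
  → 139,574

184,720 > 139,574, so the book-profits minimum tax is the binding amount.

184,720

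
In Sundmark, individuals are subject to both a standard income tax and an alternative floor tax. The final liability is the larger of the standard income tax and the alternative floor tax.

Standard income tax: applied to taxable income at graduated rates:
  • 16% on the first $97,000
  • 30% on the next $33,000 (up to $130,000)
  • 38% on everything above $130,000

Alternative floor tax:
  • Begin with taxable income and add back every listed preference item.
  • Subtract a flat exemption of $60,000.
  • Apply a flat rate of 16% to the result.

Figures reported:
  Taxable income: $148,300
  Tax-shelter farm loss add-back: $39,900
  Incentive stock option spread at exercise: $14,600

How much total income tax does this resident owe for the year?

Alternative floor tax:
  Adjusted income: $148,300 + $39,900 + $14,600 = $202,800
  Less exemption $60,000 → base $142,800
  $142,800 × 16% = $22,848

Standard income tax:
  $97,000 × 16% = $15,520
  $33,000 × 30% = $9,900
  $18,300 × 38% = $6,954
  → $32,374

$32,374 > $22,848, so the standard income tax governs.

$32,374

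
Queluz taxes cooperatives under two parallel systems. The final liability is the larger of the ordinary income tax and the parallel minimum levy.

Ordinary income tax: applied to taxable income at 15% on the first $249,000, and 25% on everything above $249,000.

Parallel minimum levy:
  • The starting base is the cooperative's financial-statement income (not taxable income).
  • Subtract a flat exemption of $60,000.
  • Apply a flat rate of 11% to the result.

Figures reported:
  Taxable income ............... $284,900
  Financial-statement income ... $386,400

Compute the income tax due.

$46,325

Ordinary income tax:
  $249,000 × 15% = $37,350
  $35,900 × 25% = $8,975
  → $46,325

Parallel minimum levy:
  Base (financial-statement income): $386,400
  Less exemption $60,000 → base $326,400
  $326,400 × 11% = $35,904

$46,325 > $35,904, so the ordinary income tax governs.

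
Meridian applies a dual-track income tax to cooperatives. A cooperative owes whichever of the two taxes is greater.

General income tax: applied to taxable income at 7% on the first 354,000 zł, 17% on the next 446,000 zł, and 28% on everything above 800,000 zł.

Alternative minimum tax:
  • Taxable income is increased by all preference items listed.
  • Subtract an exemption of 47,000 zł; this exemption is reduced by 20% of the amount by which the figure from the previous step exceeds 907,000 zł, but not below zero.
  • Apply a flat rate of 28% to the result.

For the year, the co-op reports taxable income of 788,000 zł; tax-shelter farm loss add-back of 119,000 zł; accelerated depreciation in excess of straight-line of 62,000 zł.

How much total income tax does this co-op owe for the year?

261,632 zł

General income tax:
  354,000 zł × 7% = 24,780 zł
  434,000 zł × 17% = 73,780 zł
  → 98,560 zł

Alternative minimum tax:
  Adjusted income: 788,000 zł + 119,000 zł + 62,000 zł = 969,000 zł
  Exemption: 47,000 zł − 20% × (969,000 zł − 907,000 zł) = 47,000 zł − 12,400 zł = 34,600 zł
  Base: 969,000 zł − 34,600 zł = 934,400 zł
  934,400 zł × 28% = 261,632 zł

261,632 zł > 98,560 zł, so the alternative minimum tax is the binding amount.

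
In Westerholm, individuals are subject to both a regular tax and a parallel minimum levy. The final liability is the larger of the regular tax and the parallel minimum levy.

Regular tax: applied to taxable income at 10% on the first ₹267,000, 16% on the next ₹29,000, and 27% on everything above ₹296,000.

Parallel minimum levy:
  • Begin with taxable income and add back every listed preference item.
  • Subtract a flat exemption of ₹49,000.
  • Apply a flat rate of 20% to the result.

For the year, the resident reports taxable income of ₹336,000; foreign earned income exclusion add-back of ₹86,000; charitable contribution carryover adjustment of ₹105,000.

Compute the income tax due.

₹95,600

Parallel minimum levy:
  Adjusted income: ₹336,000 + ₹86,000 + ₹105,000 = ₹527,000
  Less exemption ₹49,000 → base ₹478,000
  ₹478,000 × 20% = ₹95,600

Regular tax:
  ₹267,000 × 10% = ₹26,700
  ₹29,000 × 16% = ₹4,640
  ₹40,000 × 27% = ₹10,800
  → ₹42,140

₹95,600 > ₹42,140, so the parallel minimum levy is the binding amount.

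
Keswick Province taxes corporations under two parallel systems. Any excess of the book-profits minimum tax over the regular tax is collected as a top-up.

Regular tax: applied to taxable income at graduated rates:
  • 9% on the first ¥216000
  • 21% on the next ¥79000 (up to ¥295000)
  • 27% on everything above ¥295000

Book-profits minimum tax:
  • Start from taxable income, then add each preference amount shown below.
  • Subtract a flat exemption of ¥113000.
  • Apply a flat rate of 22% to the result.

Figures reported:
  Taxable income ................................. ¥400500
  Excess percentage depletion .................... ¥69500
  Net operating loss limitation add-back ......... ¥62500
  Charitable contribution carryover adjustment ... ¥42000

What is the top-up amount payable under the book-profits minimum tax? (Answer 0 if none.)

¥37015

Regular tax:
  ¥216000 × 9% = ¥19440
  ¥79000 × 21% = ¥16590
  ¥105500 × 27% = ¥28485
  → ¥64515

Book-profits minimum tax:
  Adjusted income: ¥400500 + ¥69500 + ¥62500 + ¥42000 = ¥574500
  Less exemption ¥113000 → base ¥461500
  ¥461500 × 22% = ¥101530

Excess of book-profits minimum tax over regular tax: ¥101530 − ¥64515 = ¥37015.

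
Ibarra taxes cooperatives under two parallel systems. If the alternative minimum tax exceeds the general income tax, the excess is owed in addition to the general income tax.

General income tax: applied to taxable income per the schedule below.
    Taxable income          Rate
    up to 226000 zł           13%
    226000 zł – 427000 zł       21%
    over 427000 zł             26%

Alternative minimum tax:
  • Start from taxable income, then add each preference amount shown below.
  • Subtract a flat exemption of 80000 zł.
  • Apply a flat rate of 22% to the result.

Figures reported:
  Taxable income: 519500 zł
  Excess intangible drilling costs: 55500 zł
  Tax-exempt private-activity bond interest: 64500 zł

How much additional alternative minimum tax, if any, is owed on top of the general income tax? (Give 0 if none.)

General income tax:
  226000 zł × 13% = 29380 zł
  201000 zł × 21% = 42210 zł
  92500 zł × 26% = 24050 zł
  → 95640 zł

Alternative minimum tax:
  Adjusted income: 519500 zł + 55500 zł + 64500 zł = 639500 zł
  Less exemption 80000 zł → base 559500 zł
  559500 zł × 22% = 123090 zł

Excess of alternative minimum tax over general income tax: 123090 zł − 95640 zł = 27450 zł.

27450 zł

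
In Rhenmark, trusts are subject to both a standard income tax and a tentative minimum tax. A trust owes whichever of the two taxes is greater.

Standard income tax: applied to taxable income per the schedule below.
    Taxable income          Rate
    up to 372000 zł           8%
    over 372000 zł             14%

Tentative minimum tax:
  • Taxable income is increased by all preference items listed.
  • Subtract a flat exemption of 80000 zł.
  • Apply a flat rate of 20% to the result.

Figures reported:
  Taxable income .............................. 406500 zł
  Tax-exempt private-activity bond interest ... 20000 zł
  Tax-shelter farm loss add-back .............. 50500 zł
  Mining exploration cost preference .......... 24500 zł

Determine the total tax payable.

Standard income tax:
  372000 zł × 8% = 29760 zł
  34500 zł × 14% = 4830 zł
  → 34590 zł

Tentative minimum tax:
  Adjusted income: 406500 zł + 20000 zł + 50500 zł + 24500 zł = 501500 zł
  Less exemption 80000 zł → base 421500 zł
  421500 zł × 20% = 84300 zł

84300 zł > 34590 zł, so the tentative minimum tax is the binding amount.

84300 zł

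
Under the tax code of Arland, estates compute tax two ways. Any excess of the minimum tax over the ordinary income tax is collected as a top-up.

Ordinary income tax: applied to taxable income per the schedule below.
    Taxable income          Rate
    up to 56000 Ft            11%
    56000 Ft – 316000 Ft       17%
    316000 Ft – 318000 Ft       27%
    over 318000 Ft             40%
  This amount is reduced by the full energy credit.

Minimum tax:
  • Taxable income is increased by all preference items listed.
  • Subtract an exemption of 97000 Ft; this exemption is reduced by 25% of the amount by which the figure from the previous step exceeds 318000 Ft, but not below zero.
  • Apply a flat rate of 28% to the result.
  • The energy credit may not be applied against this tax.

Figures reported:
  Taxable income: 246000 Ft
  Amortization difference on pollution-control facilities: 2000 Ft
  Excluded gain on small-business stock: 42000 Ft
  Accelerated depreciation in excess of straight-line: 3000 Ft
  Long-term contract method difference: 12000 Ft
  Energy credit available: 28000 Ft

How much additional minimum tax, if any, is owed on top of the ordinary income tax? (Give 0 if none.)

47780 Ft

Ordinary income tax:
  56000 Ft × 11% = 6160 Ft
  190000 Ft × 17% = 32300 Ft
  → 38460 Ft
  Less energy credit 28000 Ft → 10460 Ft

Minimum tax:
  Adjusted income: 246000 Ft + 2000 Ft + 42000 Ft + 3000 Ft + 12000 Ft = 305000 Ft
  Exemption: 305000 Ft ≤ 318000 Ft, so full 97000 Ft applies
  Base: 305000 Ft − 97000 Ft = 208000 Ft
  208000 Ft × 28% = 58240 Ft

Excess of minimum tax over ordinary income tax: 58240 Ft − 10460 Ft = 47780 Ft.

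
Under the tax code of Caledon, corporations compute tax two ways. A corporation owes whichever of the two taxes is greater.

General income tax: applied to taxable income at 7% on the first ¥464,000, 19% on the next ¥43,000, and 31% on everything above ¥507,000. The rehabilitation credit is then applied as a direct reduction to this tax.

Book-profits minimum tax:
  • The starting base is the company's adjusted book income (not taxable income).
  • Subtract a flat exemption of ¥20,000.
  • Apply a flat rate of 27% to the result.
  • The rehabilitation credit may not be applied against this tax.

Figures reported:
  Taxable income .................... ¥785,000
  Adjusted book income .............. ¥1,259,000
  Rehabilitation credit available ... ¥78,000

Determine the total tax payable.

¥334,530

General income tax:
  ¥464,000 × 7% = ¥32,480
  ¥43,000 × 19% = ¥8,170
  ¥278,000 × 31% = ¥86,180
  → ¥126,830
  Less rehabilitation credit ¥78,000 → ¥48,830

Book-profits minimum tax:
  Base (adjusted book income): ¥1,259,000
  Less exemption ¥20,000 → base ¥1,239,000
  ¥1,239,000 × 27% = ¥334,530

¥334,530 > ¥48,830, so the book-profits minimum tax is the binding amount.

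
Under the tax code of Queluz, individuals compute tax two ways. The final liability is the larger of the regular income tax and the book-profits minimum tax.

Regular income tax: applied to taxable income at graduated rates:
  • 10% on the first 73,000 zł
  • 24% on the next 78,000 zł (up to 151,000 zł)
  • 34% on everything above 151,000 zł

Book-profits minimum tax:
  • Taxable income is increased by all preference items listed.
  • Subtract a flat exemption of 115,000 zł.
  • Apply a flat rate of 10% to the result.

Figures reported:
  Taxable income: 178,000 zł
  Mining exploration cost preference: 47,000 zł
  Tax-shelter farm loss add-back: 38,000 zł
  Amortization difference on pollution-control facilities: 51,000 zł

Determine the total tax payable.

Book-profits minimum tax:
  Adjusted income: 178,000 zł + 47,000 zł + 38,000 zł + 51,000 zł = 314,000 zł
  Less exemption 115,000 zł → base 199,000 zł
  199,000 zł × 10% = 19,900 zł

Regular income tax:
  73,000 zł × 10% = 7,300 zł
  78,000 zł × 24% = 18,720 zł
  27,000 zł × 34% = 9,180 zł
  → 35,200 zł

35,200 zł > 19,900 zł, so the regular income tax governs.

35,200 zł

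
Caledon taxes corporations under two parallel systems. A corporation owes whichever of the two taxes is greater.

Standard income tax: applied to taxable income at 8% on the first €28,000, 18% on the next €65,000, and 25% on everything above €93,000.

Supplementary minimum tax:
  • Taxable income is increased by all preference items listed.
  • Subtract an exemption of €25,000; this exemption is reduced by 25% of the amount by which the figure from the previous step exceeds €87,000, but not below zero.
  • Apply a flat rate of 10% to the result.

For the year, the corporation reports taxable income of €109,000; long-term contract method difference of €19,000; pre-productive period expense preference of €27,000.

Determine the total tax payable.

Supplementary minimum tax:
  Adjusted income: €109,000 + €19,000 + €27,000 = €155,000
  Exemption: €25,000 − 25% × (€155,000 − €87,000) = €25,000 − €17,000 = €8,000
  Base: €155,000 − €8,000 = €147,000
  €147,000 × 10% = €14,700

Standard income tax:
  €28,000 × 8% = €2,240
  €65,000 × 18% = €11,700
  €16,000 × 25% = €4,000
  → €17,940

€17,940 > €14,700, so the standard income tax governs.

€17,940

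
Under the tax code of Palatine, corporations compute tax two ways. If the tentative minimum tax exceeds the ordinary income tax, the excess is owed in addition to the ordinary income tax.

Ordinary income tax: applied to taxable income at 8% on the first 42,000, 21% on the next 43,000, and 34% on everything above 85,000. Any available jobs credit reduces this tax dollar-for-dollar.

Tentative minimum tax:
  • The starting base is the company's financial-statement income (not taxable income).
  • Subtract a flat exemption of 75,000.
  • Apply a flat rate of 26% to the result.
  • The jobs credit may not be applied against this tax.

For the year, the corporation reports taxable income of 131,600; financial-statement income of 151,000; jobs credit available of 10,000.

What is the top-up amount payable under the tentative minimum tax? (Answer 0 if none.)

Tentative minimum tax:
  Base (financial-statement income): 151,000
  Less exemption 75,000 → base 76,000
  76,000 × 26% = 19,760

Ordinary income tax:
  42,000 × 8% = 3,360
  43,000 × 21% = 9,030
  46,600 × 34% = 15,844
  → 28,234
  Less jobs credit 10,000 → 18,234

Excess of tentative minimum tax over ordinary income tax: 19,760 − 18,234 = 1,526.

1,526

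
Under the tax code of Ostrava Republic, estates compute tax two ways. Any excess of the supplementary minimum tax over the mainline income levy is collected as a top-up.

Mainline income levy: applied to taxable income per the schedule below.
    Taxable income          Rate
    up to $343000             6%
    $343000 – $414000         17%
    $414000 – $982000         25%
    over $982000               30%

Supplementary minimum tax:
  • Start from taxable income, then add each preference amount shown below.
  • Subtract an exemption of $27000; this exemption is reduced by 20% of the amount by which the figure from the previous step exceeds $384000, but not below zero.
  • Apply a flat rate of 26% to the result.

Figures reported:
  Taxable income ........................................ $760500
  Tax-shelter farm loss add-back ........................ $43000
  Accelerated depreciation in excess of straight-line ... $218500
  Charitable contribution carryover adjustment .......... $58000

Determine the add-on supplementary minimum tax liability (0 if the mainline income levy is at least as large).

Mainline income levy:
  $343000 × 6% = $20580
  $71000 × 17% = $12070
  $346500 × 25% = $86625
  → $119275

Supplementary minimum tax:
  Adjusted income: $760500 + $43000 + $218500 + $58000 = $1080000
  Exemption: 20% × ($1080000 − $384000) = $139200 ≥ $27000, so the exemption is fully phased out
  Base: $1080000 − $0 = $1080000
  $1080000 × 26% = $280800

Excess of supplementary minimum tax over mainline income levy: $280800 − $119275 = $161525.

$161525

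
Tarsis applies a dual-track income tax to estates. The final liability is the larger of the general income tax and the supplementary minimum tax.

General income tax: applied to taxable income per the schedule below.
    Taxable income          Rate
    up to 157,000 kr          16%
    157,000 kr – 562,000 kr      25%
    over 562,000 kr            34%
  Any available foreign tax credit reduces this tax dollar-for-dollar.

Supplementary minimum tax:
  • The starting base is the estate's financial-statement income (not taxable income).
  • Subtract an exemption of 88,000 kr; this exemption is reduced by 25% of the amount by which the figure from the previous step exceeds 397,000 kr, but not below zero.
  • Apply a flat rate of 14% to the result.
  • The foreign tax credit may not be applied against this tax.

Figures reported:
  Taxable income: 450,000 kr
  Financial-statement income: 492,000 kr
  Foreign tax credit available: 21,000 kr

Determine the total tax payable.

Supplementary minimum tax:
  Base (financial-statement income): 492,000 kr
  Exemption: 88,000 kr − 25% × (492,000 kr − 397,000 kr) = 88,000 kr − 23,750 kr = 64,250 kr
  Base: 492,000 kr − 64,250 kr = 427,750 kr
  427,750 kr × 14% = 59,885 kr

General income tax:
  157,000 kr × 16% = 25,120 kr
  293,000 kr × 25% = 73,250 kr
  → 98,370 kr
  Less foreign tax credit 21,000 kr → 77,370 kr

77,370 kr > 59,885 kr, so the general income tax governs.

77,370 kr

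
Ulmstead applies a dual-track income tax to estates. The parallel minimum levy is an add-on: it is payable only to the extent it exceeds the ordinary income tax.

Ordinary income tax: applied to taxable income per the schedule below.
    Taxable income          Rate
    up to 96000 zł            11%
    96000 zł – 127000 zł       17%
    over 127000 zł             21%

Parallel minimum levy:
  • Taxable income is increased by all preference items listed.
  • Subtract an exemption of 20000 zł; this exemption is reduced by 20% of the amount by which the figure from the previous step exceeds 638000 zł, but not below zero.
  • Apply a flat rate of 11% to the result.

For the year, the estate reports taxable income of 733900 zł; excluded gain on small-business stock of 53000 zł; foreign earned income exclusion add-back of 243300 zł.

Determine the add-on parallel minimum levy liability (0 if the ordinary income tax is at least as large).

Ordinary income tax:
  96000 zł × 11% = 10560 zł
  31000 zł × 17% = 5270 zł
  606900 zł × 21% = 127449 zł
  → 143279 zł

Parallel minimum levy:
  Adjusted income: 733900 zł + 53000 zł + 243300 zł = 1030200 zł
  Exemption: 20% × (1030200 zł − 638000 zł) = 78440 zł ≥ 20000 zł, so the exemption is fully phased out
  Base: 1030200 zł − 0 zł = 1030200 zł
  1030200 zł × 11% = 113322 zł

113322 zł ≤ 143279 zł, so no add-on is due.

0 zł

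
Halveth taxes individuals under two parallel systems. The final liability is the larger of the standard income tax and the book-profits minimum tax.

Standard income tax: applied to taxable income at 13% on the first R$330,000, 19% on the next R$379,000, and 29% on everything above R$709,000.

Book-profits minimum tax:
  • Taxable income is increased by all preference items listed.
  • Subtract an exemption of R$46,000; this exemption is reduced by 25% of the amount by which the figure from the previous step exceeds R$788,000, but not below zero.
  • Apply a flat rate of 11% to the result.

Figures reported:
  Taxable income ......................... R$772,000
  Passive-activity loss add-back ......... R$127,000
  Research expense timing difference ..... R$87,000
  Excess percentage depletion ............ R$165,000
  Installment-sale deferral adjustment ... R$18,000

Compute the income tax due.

R$133,180

Book-profits minimum tax:
  Adjusted income: R$772,000 + R$127,000 + R$87,000 + R$165,000 + R$18,000 = R$1,169,000
  Exemption: 25% × (R$1,169,000 − R$788,000) = R$95,250 ≥ R$46,000, so the exemption is fully phased out
  Base: R$1,169,000 − R$0 = R$1,169,000
  R$1,169,000 × 11% = R$128,590

Standard income tax:
  R$330,000 × 13% = R$42,900
  R$379,000 × 19% = R$72,010
  R$63,000 × 29% = R$18,270
  → R$133,180

R$133,180 > R$128,590, so the standard income tax governs.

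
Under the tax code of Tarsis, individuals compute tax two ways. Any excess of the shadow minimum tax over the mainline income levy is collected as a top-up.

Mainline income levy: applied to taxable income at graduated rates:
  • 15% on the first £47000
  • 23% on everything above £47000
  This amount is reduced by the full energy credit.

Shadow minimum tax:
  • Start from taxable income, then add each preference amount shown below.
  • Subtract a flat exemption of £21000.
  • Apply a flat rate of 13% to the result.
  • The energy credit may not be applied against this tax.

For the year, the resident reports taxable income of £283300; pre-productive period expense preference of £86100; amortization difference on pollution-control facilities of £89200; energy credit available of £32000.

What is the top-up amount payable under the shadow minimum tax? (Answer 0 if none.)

£27489

Mainline income levy:
  £47000 × 15% = £7050
  £236300 × 23% = £54349
  → £61399
  Less energy credit £32000 → £29399

Shadow minimum tax:
  Adjusted income: £283300 + £86100 + £89200 = £458600
  Less exemption £21000 → base £437600
  £437600 × 13% = £56888

Excess of shadow minimum tax over mainline income levy: £56888 − £29399 = £27489.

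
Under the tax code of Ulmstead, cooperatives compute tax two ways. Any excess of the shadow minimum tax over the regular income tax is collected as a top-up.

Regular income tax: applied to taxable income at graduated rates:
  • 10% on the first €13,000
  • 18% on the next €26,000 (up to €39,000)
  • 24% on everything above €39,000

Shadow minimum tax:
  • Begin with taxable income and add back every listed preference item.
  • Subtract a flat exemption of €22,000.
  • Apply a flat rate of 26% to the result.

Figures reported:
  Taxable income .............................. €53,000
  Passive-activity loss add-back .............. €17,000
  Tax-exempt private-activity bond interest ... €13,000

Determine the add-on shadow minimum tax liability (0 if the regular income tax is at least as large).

Shadow minimum tax:
  Adjusted income: €53,000 + €17,000 + €13,000 = €83,000
  Less exemption €22,000 → base €61,000
  €61,000 × 26% = €15,860

Regular income tax:
  €13,000 × 10% = €1,300
  €26,000 × 18% = €4,680
  €14,000 × 24% = €3,360
  → €9,340

Excess of shadow minimum tax over regular income tax: €15,860 − €9,340 = €6,520.

€6,520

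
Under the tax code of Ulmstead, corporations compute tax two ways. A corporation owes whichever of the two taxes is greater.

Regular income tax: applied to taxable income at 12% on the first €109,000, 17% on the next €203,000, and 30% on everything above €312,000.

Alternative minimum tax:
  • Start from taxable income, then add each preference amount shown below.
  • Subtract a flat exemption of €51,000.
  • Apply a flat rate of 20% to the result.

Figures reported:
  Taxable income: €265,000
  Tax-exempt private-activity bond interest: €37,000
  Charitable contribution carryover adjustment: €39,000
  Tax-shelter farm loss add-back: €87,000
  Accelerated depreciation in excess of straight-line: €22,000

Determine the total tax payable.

Regular income tax:
  €109,000 × 12% = €13,080
  €156,000 × 17% = €26,520
  → €39,600

Alternative minimum tax:
  Adjusted income: €265,000 + €37,000 + €39,000 + €87,000 + €22,000 = €450,000
  Less exemption €51,000 → base €399,000
  €399,000 × 20% = €79,800

€79,800 > €39,600, so the alternative minimum tax is the binding amount.

€79,800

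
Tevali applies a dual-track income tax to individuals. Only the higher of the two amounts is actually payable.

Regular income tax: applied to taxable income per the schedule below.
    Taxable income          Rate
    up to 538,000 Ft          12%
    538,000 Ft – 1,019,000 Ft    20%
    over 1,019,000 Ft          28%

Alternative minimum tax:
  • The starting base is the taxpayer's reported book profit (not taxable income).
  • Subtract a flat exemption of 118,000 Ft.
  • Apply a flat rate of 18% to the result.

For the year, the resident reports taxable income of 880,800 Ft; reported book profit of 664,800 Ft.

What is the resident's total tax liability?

Regular income tax:
  538,000 Ft × 12% = 64,560 Ft
  342,800 Ft × 20% = 68,560 Ft
  → 133,120 Ft

Alternative minimum tax:
  Base (reported book profit): 664,800 Ft
  Less exemption 118,000 Ft → base 546,800 Ft
  546,800 Ft × 18% = 98,424 Ft

133,120 Ft > 98,424 Ft, so the regular income tax governs.

133,120 Ft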